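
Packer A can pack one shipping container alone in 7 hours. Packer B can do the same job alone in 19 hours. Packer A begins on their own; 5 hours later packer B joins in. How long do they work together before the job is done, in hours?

In the first 5 hours packer A alone does 5/7 of the job, leaving 2/7.
Once everyone is working, combined rate: 1/7 + 1/19 = (19 + 7)/133 = 26/133 per hour.
Remaining 2/7 at 26/133 per hour takes 19/13 hours.

19/13 hours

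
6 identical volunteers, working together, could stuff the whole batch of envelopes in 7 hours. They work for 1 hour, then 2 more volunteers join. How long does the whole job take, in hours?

11/2 hours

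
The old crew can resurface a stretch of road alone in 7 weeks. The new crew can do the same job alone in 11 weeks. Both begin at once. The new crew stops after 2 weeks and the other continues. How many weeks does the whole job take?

63/11 weeks

In the first 2 weeks the combined rate is 18/77, so 36/77 of the job is done, leaving 41/77.
After the new crew leaves the rate is 1/7 per week; the remaining 41/77 takes 41/11 weeks.
Total = 2 + 41/11 = 63/11 weeks.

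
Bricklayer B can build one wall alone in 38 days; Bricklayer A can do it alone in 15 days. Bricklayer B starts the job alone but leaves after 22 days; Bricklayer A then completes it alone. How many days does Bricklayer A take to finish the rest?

120/19 days

In 22 days Bricklayer B does 22/38 = 11/19 of the job, leaving 8/19.
Bricklayer A works at 1/15 per day, so finishing takes 8/19 ÷ 1/15 = 120/19 days.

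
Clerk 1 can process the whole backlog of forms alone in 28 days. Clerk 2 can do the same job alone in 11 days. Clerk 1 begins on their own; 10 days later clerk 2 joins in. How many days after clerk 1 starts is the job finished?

196/13 days

In the first 10 days clerk 1 alone does 10/28 = 5/14 of the job, leaving 9/14.
Once everyone is working, combined rate: 1/28 + 1/11 = (11 + 28)/308 = 39/308 per day.
Remaining 9/14 at 39/308 per day takes 66/13 days.
Total from the start = 10 + 66/13 = 196/13 days.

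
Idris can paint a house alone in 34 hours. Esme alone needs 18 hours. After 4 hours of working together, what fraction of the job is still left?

Combined rate: 1/34 + 1/18 = (9 + 17)/306 = 26/306 = 13/153 per hour.
In 4 hours they complete 4·13/153 = 52/153 of the job.
So 101/153 remains.

101/153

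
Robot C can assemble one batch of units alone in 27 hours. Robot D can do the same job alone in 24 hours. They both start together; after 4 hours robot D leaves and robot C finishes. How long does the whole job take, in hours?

In the first 4 hours the combined rate is 17/216, so 17/54 of the job is done, leaving 37/54.
After robot D leaves the rate is 1/27 per hour; the remaining 37/54 takes 37/2 hours.
Total = 4 + 37/2 = 45/2 hours.

45/2 hours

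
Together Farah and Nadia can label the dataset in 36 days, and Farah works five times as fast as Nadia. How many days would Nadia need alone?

216 days

Let Nadia's rate be r; then Farah's rate is 5r, so together (5 + 1)r = 6r = 1/36.
Thus r = 1/216 per day.
Nadia alone: 216 days; Farah alone: 216/5 days.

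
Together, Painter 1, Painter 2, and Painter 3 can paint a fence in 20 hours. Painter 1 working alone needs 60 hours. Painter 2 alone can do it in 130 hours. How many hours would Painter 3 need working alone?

Combined rate is 1/20 per hour.
Known contribution: 1/60 + 1/130 = (13 + 6)/780 = 19/780 per hour.
So Painter 3's rate is 1/20 − 19/780 = 1/39, meaning 39 hours alone.

39 hours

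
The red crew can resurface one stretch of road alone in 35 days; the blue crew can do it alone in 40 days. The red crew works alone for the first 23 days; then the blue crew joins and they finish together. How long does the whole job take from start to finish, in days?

In 23 days the red crew does 23/35 of the job, leaving 12/35.
The red crew and the blue crew together work at 3/56 per day, so finishing takes 12/35 ÷ 3/56 = 32/5 days.
Total time = 23 + 32/5 = 147/5 days.

147/5 days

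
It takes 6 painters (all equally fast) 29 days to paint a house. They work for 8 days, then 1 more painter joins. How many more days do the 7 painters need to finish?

18 days

One painter does 1/174 of the job per day.
After 8 days with 6 painters, 8/29 is done (21/29 left).
With 7 painters the rate is 7/174, so the rest takes 21/29 ÷ 7/174 = 18 days.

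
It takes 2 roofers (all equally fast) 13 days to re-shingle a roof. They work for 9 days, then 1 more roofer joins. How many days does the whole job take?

35/3 days

One roofer does 1/26 of the job per day.
After 9 days with 2 roofers, 9/13 is done (4/13 left).
With 3 roofers the rate is 3/26, so the rest takes 4/13 ÷ 3/26 = 8/3 days.
Total = 9 + 8/3 = 35/3 days.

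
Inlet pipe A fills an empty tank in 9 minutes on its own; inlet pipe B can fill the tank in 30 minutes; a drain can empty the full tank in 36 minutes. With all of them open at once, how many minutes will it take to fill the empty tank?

Net rate = 1/9 + 1/30 − 1/36 = (20 + 6 − 5)/180 = 21/180 = 7/60 per minute.
Filling time = 1 ÷ (7/60) = 60/7 minutes.

60/7 minutes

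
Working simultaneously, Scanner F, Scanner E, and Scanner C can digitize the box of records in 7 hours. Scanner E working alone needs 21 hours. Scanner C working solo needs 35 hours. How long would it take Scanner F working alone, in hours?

Combined rate is 1/7 per hour.
Known contribution: 1/21 + 1/35 = (5 + 3)/105 = 8/105 per hour.
So Scanner F's rate is 1/7 − 8/105 = 1/15, meaning 15 hours alone.

15 hours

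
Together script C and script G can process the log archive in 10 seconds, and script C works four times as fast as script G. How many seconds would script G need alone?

50 seconds

Let script G's rate be r; then script C's rate is 4r, so together (4 + 1)r = 5r = 1/10.
Thus r = 1/50 per second.
Script G alone: 50 seconds; script C alone: 25/2 seconds.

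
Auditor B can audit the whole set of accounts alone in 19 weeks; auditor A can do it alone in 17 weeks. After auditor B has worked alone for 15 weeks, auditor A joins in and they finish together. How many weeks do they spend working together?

17/9 weeks

In 15 weeks auditor B does 15/19 of the job, leaving 4/19.
Auditor B and auditor A together work at 36/323 per week, so finishing takes 4/19 ÷ 36/323 = 17/9 weeks.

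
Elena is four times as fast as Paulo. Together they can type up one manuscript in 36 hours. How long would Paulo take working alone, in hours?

Let Paulo's rate be r; then Elena's rate is 4r, so together (4 + 1)r = 5r = 1/36.
Thus r = 1/180 per hour.
Paulo alone: 180 hours; Elena alone: 45 hours.

180 hours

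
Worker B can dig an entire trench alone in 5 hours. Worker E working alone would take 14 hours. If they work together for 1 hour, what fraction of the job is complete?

Combined rate: 1/5 + 1/14 = (14 + 5)/70 = 19/70 per hour.
In 1 hour they complete 1·19/70 = 19/70 of the job.

19/70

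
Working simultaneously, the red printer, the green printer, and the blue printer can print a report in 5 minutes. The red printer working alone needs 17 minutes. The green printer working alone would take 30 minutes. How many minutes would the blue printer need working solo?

102/11 minutes

Combined rate is 1/5 per minute.
Known contribution: 1/17 + 1/30 = (30 + 17)/510 = 47/510 per minute.
So the blue printer's rate is 1/5 − 47/510 = 11/102, meaning 102/11 minutes alone.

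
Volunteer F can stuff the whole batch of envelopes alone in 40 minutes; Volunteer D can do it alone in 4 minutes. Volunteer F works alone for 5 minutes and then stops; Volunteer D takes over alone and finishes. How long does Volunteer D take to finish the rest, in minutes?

7/2 minutes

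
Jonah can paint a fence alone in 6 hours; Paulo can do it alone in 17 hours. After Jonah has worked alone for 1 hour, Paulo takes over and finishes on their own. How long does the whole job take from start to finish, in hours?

In 1 hour Jonah does 1/6 of the job, leaving 5/6.
Paulo works at 1/17 per hour, so finishing takes 5/6 ÷ 1/17 = 85/6 hours.
Total time = 1 + 85/6 = 91/6 hours.

91/6 hours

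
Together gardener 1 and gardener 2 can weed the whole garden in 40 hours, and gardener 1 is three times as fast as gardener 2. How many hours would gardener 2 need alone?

160 hours

Let gardener 2's rate be r; then gardener 1's rate is 3r, so together (3 + 1)r = 4r = 1/40.
Thus r = 1/160 per hour.
Gardener 2 alone: 160 hours; gardener 1 alone: 160/3 hours.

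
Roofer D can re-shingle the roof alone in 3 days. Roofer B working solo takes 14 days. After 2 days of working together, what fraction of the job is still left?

Combined rate: 1/3 + 1/14 = (14 + 3)/42 = 17/42 per day.
In 2 days they complete 2·17/42 = 17/21 of the job.
So 4/21 remains.

4/21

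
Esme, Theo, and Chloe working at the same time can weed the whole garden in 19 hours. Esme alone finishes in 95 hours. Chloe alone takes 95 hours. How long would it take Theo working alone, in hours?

Combined rate is 1/19 per hour.
Known contribution: 1/95 + 1/95 = (1 + 1)/95 = 2/95 per hour.
So Theo's rate is 1/19 − 2/95 = 3/95, meaning 95/3 hours alone.

95/3 hours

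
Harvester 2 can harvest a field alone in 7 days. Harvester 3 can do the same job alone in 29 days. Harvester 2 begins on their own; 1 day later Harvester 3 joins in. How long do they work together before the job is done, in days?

In the first 1 day Harvester 2 alone does 1/7 of the job, leaving 6/7.
Once everyone is working, combined rate: 1/7 + 1/29 = (29 + 7)/203 = 36/203 per day.
Remaining 6/7 at 36/203 per day takes 29/6 days.

29/6 days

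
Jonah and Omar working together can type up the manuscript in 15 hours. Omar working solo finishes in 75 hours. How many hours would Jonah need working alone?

75/4 hours

Combined rate is 1/15 per hour.
Known contribution: 1/75 per hour.
So Jonah's rate is 1/15 − 1/75 = 4/75, meaning 75/4 hours alone.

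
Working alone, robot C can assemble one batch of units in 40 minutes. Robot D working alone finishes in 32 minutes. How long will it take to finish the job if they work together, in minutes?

Combined rate: 1/40 + 1/32 = (4 + 5)/160 = 9/160 per minute.
Time = 1 ÷ (9/160) = 160/9 minutes.

160/9 minutes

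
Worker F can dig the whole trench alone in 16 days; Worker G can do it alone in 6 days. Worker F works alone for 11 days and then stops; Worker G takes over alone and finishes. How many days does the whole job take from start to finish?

103/8 days

In 11 days Worker F does 11/16 of the job, leaving 5/16.
Worker G works at 1/6 per day, so finishing takes 5/16 ÷ 1/6 = 15/8 days.
Total time = 11 + 15/8 = 103/8 days.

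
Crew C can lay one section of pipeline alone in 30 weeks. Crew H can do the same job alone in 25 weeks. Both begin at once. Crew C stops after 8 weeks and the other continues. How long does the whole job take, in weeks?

55/3 weeks

In the first 8 weeks the combined rate is 11/150, so 44/75 of the job is done, leaving 31/75.
After crew C leaves the rate is 1/25 per week; the remaining 31/75 takes 31/3 weeks.
Total = 8 + 31/3 = 55/3 weeks.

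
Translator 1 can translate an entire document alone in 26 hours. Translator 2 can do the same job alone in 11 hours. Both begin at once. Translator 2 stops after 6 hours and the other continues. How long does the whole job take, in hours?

130/11 hours

In the first 6 hours the combined rate is 37/286, so 111/143 of the job is done, leaving 32/143.
After Translator 2 leaves the rate is 1/26 per hour; the remaining 32/143 takes 64/11 hours.
Total = 6 + 64/11 = 130/11 hours.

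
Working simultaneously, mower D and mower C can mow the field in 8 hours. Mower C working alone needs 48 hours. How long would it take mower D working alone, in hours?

Combined rate is 1/8 per hour.
Known contribution: 1/48 per hour.
So mower D's rate is 1/8 − 1/48 = 5/48, meaning 48/5 hours alone.

48/5 hours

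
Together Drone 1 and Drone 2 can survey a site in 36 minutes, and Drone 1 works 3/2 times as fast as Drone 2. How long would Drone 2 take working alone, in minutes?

Let Drone 2's rate be r; then Drone 1's rate is (3/2)r, so together (3/2 + 1)r = (5/2)r = 1/36.
Thus r = 1/90 per minute.
Drone 2 alone: 90 minutes; Drone 1 alone: 60 minutes.

90 minutes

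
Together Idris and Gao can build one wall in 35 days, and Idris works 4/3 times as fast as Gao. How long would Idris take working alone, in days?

245/4 days

Let Gao's rate be r; then Idris's rate is (4/3)r, so together (4/3 + 1)r = (7/3)r = 1/35.
Thus r = 3/245 per day.
Gao alone: 245/3 days; Idris alone: 245/4 days.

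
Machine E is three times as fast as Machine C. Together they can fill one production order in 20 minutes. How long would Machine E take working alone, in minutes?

80/3 minutes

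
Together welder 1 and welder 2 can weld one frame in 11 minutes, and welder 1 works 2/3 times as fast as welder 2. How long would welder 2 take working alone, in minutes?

Let welder 2's rate be r; then welder 1's rate is (2/3)r, so together (2/3 + 1)r = (5/3)r = 1/11.
Thus r = 3/55 per minute.
Welder 2 alone: 55/3 minutes; welder 1 alone: 55/2 minutes.

55/3 minutes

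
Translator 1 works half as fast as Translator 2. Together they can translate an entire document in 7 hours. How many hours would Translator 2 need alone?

Let Translator 2's rate be r; then Translator 1's rate is (1/2)r, so together (1/2 + 1)r = (3/2)r = 1/7.
Thus r = 2/21 per hour.
Translator 2 alone: 21/2 hours; Translator 1 alone: 21 hours.

21/2 hours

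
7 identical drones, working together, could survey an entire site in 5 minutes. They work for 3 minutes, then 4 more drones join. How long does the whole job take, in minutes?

One drone does 1/35 of the job per minute.
After 3 minutes with 7 drones, 3/5 is done (2/5 left).
With 11 drones the rate is 11/35, so the rest takes 2/5 ÷ 11/35 = 14/11 minutes.
Total = 3 + 14/11 = 47/11 minutes.

47/11 minutes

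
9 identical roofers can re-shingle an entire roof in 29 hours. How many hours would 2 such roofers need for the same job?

261/2 hours

Total work is 9·29 = 261 roofer-hours.
With 2 roofers: 261/2 hours.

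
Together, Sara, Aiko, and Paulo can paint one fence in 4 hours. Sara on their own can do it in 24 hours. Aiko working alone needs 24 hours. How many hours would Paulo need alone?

Combined rate is 1/4 per hour.
Known contribution: 1/24 + 1/24 = (1 + 1)/24 = 2/24 = 1/12 per hour.
So Paulo's rate is 1/4 − 1/12 = 1/6, meaning 6 hours alone.

6 hours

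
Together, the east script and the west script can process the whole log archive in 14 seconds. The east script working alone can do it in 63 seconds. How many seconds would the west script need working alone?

Combined rate is 1/14 per second.
Known contribution: 1/63 per second.
So the west script's rate is 1/14 − 1/63 = 1/18, meaning 18 seconds alone.

18 seconds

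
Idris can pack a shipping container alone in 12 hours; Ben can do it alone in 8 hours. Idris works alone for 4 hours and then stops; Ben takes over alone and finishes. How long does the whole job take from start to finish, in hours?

28/3 hours

In 4 hours Idris does 4/12 = 1/3 of the job, leaving 2/3.
Ben works at 1/8 per hour, so finishing takes 2/3 ÷ 1/8 = 16/3 hours.
Total time = 4 + 16/3 = 28/3 hours.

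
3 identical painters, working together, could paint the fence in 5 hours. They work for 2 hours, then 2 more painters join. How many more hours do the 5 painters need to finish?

One painter does 1/15 of the job per hour.
After 2 hours with 3 painters, 2/5 is done (3/5 left).
With 5 painters the rate is 5/15 = 1/3, so the rest takes 3/5 ÷ 1/3 = 9/5 hours.

9/5 hours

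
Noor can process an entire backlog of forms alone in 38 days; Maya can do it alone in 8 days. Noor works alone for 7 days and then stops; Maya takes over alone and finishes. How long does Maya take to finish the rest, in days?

In 7 days Noor does 7/38 of the job, leaving 31/38.
Maya works at 1/8 per day, so finishing takes 31/38 ÷ 1/8 = 124/19 days.

124/19 days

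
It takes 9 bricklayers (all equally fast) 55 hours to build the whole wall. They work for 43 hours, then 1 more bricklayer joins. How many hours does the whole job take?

269/5 hours

One bricklayer does 1/495 of the job per hour.
After 43 hours with 9 bricklayers, 43/55 is done (12/55 left).
With 10 bricklayers the rate is 10/495 = 2/99, so the rest takes 12/55 ÷ 2/99 = 54/5 hours.
Total = 43 + 54/5 = 269/5 hours.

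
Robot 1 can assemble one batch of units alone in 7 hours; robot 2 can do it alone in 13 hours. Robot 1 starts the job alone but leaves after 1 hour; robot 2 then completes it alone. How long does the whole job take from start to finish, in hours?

In 1 hour robot 1 does 1/7 of the job, leaving 6/7.
Robot 2 works at 1/13 per hour, so finishing takes 6/7 ÷ 1/13 = 78/7 hours.
Total time = 1 + 78/7 = 85/7 hours.

85/7 hours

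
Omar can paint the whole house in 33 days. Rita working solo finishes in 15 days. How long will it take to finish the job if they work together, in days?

165/16 days

With two workers the combined time is the product over the sum: 33·15/(33+15) = 495/48 = 165/16 days.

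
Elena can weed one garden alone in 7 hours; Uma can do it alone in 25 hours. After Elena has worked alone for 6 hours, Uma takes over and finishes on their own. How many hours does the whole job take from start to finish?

In 6 hours Elena does 6/7 of the job, leaving 1/7.
Uma works at 1/25 per hour, so finishing takes 1/7 ÷ 1/25 = 25/7 hours.
Total time = 6 + 25/7 = 67/7 hours.

67/7 hours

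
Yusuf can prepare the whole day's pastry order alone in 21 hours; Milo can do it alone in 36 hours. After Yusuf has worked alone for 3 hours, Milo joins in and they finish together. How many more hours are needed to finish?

216/19 hours

In 3 hours Yusuf does 3/21 = 1/7 of the job, leaving 6/7.
Yusuf and Milo together work at 19/252 per hour, so finishing takes 6/7 ÷ 19/252 = 216/19 hours.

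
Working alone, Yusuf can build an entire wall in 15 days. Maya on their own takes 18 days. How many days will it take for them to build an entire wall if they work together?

With two workers the combined time is the product over the sum: 15·18/(15+18) = 270/33 = 90/11 days.

90/11 days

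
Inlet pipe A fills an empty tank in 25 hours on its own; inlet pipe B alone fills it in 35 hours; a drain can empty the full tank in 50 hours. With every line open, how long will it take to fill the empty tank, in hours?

Net rate = 1/25 + 1/35 − 1/50 = (14 + 10 − 7)/350 = 17/350 per hour.
Filling time = 1 ÷ (17/350) = 350/17 hours.

350/17 hours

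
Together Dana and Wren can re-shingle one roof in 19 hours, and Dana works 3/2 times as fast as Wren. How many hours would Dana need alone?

Let Wren's rate be r; then Dana's rate is (3/2)r, so together (3/2 + 1)r = (5/2)r = 1/19.
Thus r = 2/95 per hour.
Wren alone: 95/2 hours; Dana alone: 95/3 hours.

95/3 hours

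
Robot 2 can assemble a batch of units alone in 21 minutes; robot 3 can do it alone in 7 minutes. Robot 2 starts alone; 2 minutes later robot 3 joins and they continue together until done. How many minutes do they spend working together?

In 2 minutes robot 2 does 2/21 of the job, leaving 19/21.
Robot 2 and robot 3 together work at 4/21 per minute, so finishing takes 19/21 ÷ 4/21 = 19/4 minutes.

19/4 minutes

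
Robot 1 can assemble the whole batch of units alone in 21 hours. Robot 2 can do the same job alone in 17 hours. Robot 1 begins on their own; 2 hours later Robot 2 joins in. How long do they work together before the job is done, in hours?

17/2 hours

In the first 2 hours Robot 1 alone does 2/21 of the job, leaving 19/21.
Once everyone is working, combined rate: 1/21 + 1/17 = (17 + 21)/357 = 38/357 per hour.
Remaining 19/21 at 38/357 per hour takes 17/2 hours.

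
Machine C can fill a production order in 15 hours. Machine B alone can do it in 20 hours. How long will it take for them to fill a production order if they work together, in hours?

60/7 hours

Combined rate: 1/15 + 1/20 = (4 + 3)/60 = 7/60 per hour.
Time = 1 ÷ (7/60) = 60/7 hours.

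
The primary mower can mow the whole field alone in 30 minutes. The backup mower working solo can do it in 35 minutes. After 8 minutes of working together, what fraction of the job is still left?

Combined rate: 1/30 + 1/35 = (7 + 6)/210 = 13/210 per minute.
In 8 minutes they complete 8·13/210 = 52/105 of the job.
So 53/105 remains.

53/105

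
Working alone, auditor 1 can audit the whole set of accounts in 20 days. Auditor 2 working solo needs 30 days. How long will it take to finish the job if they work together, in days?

With two workers the combined time is the product over the sum: 20·30/(20+30) = 600/50 = 12 days.

12 days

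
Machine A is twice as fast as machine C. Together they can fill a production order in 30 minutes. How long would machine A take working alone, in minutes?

Let machine C's rate be r; then machine A's rate is 2r, so together (2 + 1)r = 3r = 1/30.
Thus r = 1/90 per minute.
Machine C alone: 90 minutes; machine A alone: 45 minutes.

45 minutes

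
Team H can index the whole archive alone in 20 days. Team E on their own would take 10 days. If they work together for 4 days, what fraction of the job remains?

Combined rate: 1/20 + 1/10 = (1 + 2)/20 = 3/20 per day.
In 4 days they complete 4·3/20 = 3/5 of the job.
So 2/5 remains.

2/5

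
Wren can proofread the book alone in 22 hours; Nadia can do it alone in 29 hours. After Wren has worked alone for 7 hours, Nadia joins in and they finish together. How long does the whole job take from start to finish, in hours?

In 7 hours Wren does 7/22 of the job, leaving 15/22.
Wren and Nadia together work at 51/638 per hour, so finishing takes 15/22 ÷ 51/638 = 145/17 hours.
Total time = 7 + 145/17 = 264/17 hours.

264/17 hours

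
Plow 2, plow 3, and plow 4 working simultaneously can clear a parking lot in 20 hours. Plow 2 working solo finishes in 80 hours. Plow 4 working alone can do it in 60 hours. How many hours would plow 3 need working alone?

48 hours

Combined rate is 1/20 per hour.
Known contribution: 1/80 + 1/60 = (3 + 4)/240 = 7/240 per hour.
So plow 3's rate is 1/20 − 7/240 = 1/48, meaning 48 hours alone.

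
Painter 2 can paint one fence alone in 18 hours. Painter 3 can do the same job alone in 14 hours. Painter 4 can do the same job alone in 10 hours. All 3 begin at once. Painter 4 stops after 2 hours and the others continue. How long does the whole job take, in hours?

63/10 hours

In the first 2 hours the combined rate is 143/630, so 143/315 of the job is done, leaving 172/315.
After Painter 4 leaves the rate is 8/63 per hour; the remaining 172/315 takes 43/10 hours.
Total = 2 + 43/10 = 63/10 hours.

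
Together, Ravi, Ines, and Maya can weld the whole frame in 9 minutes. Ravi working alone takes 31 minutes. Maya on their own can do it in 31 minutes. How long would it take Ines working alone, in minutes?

Combined rate is 1/9 per minute.
Known contribution: 1/31 + 1/31 = (1 + 1)/31 = 2/31 per minute.
So Ines's rate is 1/9 − 2/31 = 13/279, meaning 279/13 minutes alone.

279/13 minutes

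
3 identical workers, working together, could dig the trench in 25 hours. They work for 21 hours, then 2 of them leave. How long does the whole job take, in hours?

33 hours

One worker does 1/75 of the job per hour.
After 21 hours with 3 workers, 21/25 is done (4/25 left).
With 1 worker the rate is 1/75, so the rest takes 4/25 ÷ 1/75 = 12 hours.
Total = 21 + 12 = 33 hours.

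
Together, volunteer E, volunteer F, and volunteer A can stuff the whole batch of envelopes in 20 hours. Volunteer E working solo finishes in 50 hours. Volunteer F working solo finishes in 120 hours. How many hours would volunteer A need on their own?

Combined rate is 1/20 per hour.
Known contribution: 1/50 + 1/120 = (12 + 5)/600 = 17/600 per hour.
So volunteer A's rate is 1/20 − 17/600 = 13/600, meaning 600/13 hours alone.

600/13 hours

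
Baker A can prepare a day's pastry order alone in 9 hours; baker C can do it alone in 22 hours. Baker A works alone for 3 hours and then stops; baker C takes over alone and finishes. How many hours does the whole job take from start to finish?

53/3 hours

In 3 hours baker A does 3/9 = 1/3 of the job, leaving 2/3.
Baker C works at 1/22 per hour, so finishing takes 2/3 ÷ 1/22 = 44/3 hours.
Total time = 3 + 44/3 = 53/3 hours.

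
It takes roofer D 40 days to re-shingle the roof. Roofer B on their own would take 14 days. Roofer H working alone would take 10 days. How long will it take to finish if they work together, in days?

56/11 days

Combined rate: 1/40 + 1/14 + 1/10 = (7 + 20 + 28)/280 = 55/280 = 11/56 per day.
Time = 1 ÷ (11/56) = 56/11 days.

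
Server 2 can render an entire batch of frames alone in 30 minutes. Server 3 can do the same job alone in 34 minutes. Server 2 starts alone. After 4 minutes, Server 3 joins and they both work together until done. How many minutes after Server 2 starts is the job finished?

In the first 4 minutes Server 2 alone does 4/30 = 2/15 of the job, leaving 13/15.
Once everyone is working, combined rate: 1/30 + 1/34 = (17 + 15)/510 = 32/510 = 16/255 per minute.
Remaining 13/15 at 16/255 per minute takes 221/16 minutes.
Total from the start = 4 + 221/16 = 285/16 minutes.

285/16 minutes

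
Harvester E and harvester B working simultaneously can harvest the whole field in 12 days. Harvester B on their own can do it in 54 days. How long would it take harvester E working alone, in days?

108/7 days

Combined rate is 1/12 per day.
Known contribution: 1/54 per day.
So harvester E's rate is 1/12 − 1/54 = 7/108, meaning 108/7 days alone.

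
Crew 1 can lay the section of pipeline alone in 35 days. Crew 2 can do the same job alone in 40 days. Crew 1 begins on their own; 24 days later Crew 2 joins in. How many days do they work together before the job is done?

In the first 24 days Crew 1 alone does 24/35 of the job, leaving 11/35.
Once everyone is working, combined rate: 1/35 + 1/40 = (8 + 7)/280 = 15/280 = 3/56 per day.
Remaining 11/35 at 3/56 per day takes 88/15 days.

88/15 days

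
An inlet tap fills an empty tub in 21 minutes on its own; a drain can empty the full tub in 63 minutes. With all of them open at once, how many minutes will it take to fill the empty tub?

Net rate = 1/21 − 1/63 = (3 − 1)/63 = 2/63 per minute.
Filling time = 1 ÷ (2/63) = 63/2 minutes.

63/2 minutes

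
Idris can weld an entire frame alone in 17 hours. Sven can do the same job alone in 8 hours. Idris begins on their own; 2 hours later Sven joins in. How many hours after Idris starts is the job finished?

In the first 2 hours Idris alone does 2/17 of the job, leaving 15/17.
Once everyone is working, combined rate: 1/17 + 1/8 = (8 + 17)/136 = 25/136 per hour.
Remaining 15/17 at 25/136 per hour takes 24/5 hours.
Total from the start = 2 + 24/5 = 34/5 hours.

34/5 hours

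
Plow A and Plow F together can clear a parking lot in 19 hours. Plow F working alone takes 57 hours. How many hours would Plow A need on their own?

Combined rate is 1/19 per hour.
Known contribution: 1/57 per hour.
So Plow A's rate is 1/19 − 1/57 = 2/57, meaning 57/2 hours alone.

57/2 hours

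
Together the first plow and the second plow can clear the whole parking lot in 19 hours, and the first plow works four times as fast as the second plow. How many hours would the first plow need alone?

Let the second plow's rate be r; then the first plow's rate is 4r, so together (4 + 1)r = 5r = 1/19.
Thus r = 1/95 per hour.
The second plow alone: 95 hours; the first plow alone: 95/4 hours.

95/4 hours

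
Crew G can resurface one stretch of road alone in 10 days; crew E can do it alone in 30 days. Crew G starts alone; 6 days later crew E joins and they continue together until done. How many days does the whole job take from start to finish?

In 6 days crew G does 6/10 = 3/5 of the job, leaving 2/5.
Crew G and crew E together work at 2/15 per day, so finishing takes 2/5 ÷ 2/15 = 3 days.
Total time = 6 + 3 = 9 days.

9 days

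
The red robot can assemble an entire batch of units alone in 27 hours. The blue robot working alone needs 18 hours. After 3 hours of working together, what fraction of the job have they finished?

Combined rate: 1/27 + 1/18 = (2 + 3)/54 = 5/54 per hour.
In 3 hours they complete 3·5/54 = 5/18 of the job.

5/18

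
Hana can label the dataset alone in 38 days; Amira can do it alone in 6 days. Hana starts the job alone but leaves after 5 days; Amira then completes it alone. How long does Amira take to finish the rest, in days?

99/19 days

In 5 days Hana does 5/38 of the job, leaving 33/38.
Amira works at 1/6 per day, so finishing takes 33/38 ÷ 1/6 = 99/19 days.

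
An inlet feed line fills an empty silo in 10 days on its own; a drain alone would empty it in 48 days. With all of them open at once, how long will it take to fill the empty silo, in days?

Net rate = 1/10 − 1/48 = (24 − 5)/240 = 19/240 per day.
Filling time = 1 ÷ (19/240) = 240/19 days.

240/19 days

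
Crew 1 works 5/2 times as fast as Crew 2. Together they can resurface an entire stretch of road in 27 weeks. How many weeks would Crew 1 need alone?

189/5 weeks

Let Crew 2's rate be r; then Crew 1's rate is (5/2)r, so together (5/2 + 1)r = (7/2)r = 1/27.
Thus r = 2/189 per week.
Crew 2 alone: 189/2 weeks; Crew 1 alone: 189/5 weeks.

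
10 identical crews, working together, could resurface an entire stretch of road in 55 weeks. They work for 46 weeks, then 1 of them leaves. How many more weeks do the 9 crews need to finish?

10 weeks

One crew does 1/550 of the job per week.
After 46 weeks with 10 crews, 46/55 is done (9/55 left).
With 9 crews the rate is 9/550, so the rest takes 9/55 ÷ 9/550 = 10 weeks.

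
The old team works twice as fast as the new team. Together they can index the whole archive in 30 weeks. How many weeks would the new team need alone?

Let the new team's rate be r; then the old team's rate is 2r, so together (2 + 1)r = 3r = 1/30.
Thus r = 1/90 per week.
The new team alone: 90 weeks; the old team alone: 45 weeks.

90 weeks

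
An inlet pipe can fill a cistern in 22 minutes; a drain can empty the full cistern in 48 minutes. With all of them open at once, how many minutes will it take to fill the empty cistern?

Net rate = 1/22 − 1/48 = (24 − 11)/528 = 13/528 per minute.
Filling time = 1 ÷ (13/528) = 528/13 minutes.

528/13 minutes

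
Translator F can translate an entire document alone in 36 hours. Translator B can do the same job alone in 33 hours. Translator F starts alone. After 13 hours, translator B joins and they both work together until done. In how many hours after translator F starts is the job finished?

24 hours

In the first 13 hours translator F alone does 13/36 of the job, leaving 23/36.
Once everyone is working, combined rate: 1/36 + 1/33 = (11 + 12)/396 = 23/396 per hour.
Remaining 23/36 at 23/396 per hour takes 11 hours.
Total from the start = 13 + 11 = 24 hours.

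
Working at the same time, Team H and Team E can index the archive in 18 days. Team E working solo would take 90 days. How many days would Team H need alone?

Combined rate is 1/18 per day.
Known contribution: 1/90 per day.
So Team H's rate is 1/18 − 1/90 = 2/45, meaning 45/2 days alone.

45/2 days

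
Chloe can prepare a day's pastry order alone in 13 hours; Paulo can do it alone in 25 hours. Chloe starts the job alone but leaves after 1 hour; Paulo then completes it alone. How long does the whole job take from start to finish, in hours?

In 1 hour Chloe does 1/13 of the job, leaving 12/13.
Paulo works at 1/25 per hour, so finishing takes 12/13 ÷ 1/25 = 300/13 hours.
Total time = 1 + 300/13 = 313/13 hours.

313/13 hours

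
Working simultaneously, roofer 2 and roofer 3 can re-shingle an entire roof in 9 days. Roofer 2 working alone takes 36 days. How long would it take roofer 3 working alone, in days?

Combined rate is 1/9 per day.
Known contribution: 1/36 per day.
So roofer 3's rate is 1/9 − 1/36 = 1/12, meaning 12 days alone.

12 days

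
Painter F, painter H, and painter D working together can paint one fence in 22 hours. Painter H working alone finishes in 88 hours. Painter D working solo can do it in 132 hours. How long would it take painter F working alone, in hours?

Combined rate is 1/22 per hour.
Known contribution: 1/88 + 1/132 = (3 + 2)/264 = 5/264 per hour.
So painter F's rate is 1/22 − 5/264 = 7/264, meaning 264/7 hours alone.

264/7 hours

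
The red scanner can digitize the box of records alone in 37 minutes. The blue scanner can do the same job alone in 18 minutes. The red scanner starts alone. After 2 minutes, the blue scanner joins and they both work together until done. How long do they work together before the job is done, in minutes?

In the first 2 minutes the red scanner alone does 2/37 of the job, leaving 35/37.
Once everyone is working, combined rate: 1/37 + 1/18 = (18 + 37)/666 = 55/666 per minute.
Remaining 35/37 at 55/666 per minute takes 126/11 minutes.

126/11 minutes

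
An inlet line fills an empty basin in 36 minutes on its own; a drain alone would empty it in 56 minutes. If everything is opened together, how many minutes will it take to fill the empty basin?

504/5 minutes

Net rate = 1/36 − 1/56 = (14 − 9)/504 = 5/504 per minute.
Filling time = 1 ÷ (5/504) = 504/5 minutes.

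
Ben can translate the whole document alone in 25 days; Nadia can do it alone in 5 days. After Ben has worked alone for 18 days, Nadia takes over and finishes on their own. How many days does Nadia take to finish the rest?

7/5 days

In 18 days Ben does 18/25 of the job, leaving 7/25.
Nadia works at 1/5 per day, so finishing takes 7/25 ÷ 1/5 = 7/5 days.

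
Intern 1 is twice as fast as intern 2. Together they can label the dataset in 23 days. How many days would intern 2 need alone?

Let intern 2's rate be r; then intern 1's rate is 2r, so together (2 + 1)r = 3r = 1/23.
Thus r = 1/69 per day.
Intern 2 alone: 69 days; intern 1 alone: 69/2 days.

69 days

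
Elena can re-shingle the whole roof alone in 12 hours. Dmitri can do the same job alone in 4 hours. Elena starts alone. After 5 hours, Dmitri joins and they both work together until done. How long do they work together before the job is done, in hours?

7/4 hours

In the first 5 hours Elena alone does 5/12 of the job, leaving 7/12.
Once everyone is working, combined rate: 1/12 + 1/4 = (1 + 3)/12 = 4/12 = 1/3 per hour.
Remaining 7/12 at 1/3 per hour takes 7/4 hours.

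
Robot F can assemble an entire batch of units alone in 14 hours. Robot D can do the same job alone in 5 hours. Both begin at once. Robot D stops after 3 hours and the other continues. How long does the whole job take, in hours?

28/5 hours

In the first 3 hours the combined rate is 19/70, so 57/70 of the job is done, leaving 13/70.
After Robot D leaves the rate is 1/14 per hour; the remaining 13/70 takes 13/5 hours.
Total = 3 + 13/5 = 28/5 hours.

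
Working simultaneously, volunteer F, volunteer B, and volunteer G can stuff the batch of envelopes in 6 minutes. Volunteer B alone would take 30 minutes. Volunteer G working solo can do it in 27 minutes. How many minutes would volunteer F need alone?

Combined rate is 1/6 per minute.
Known contribution: 1/30 + 1/27 = (9 + 10)/270 = 19/270 per minute.
So volunteer F's rate is 1/6 − 19/270 = 13/135, meaning 135/13 minutes alone.

135/13 minutes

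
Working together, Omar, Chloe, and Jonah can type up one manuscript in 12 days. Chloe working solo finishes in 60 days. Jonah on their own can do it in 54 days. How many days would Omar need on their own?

Combined rate is 1/12 per day.
Known contribution: 1/60 + 1/54 = (9 + 10)/540 = 19/540 per day.
So Omar's rate is 1/12 − 19/540 = 13/270, meaning 270/13 days alone.

270/13 days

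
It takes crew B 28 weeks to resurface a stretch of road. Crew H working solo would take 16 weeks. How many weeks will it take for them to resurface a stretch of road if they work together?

112/11 weeks

Combined rate: 1/28 + 1/16 = (4 + 7)/112 = 11/112 per week.
Time = 1 ÷ (11/112) = 112/11 weeks.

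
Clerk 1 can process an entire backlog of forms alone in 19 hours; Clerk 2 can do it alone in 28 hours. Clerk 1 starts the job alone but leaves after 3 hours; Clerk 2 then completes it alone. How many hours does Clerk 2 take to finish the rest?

In 3 hours Clerk 1 does 3/19 of the job, leaving 16/19.
Clerk 2 works at 1/28 per hour, so finishing takes 16/19 ÷ 1/28 = 448/19 hours.

448/19 hours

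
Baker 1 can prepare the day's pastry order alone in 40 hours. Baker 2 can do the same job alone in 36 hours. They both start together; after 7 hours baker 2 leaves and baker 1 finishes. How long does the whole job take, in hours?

290/9 hours

In the first 7 hours the combined rate is 19/360, so 133/360 of the job is done, leaving 227/360.
After baker 2 leaves the rate is 1/40 per hour; the remaining 227/360 takes 227/9 hours.
Total = 7 + 227/9 = 290/9 hours.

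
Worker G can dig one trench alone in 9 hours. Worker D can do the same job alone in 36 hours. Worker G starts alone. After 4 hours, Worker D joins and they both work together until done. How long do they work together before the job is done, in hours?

4 hours

In the first 4 hours Worker G alone does 4/9 of the job, leaving 5/9.
Once everyone is working, combined rate: 1/9 + 1/36 = (4 + 1)/36 = 5/36 per hour.
Remaining 5/9 at 5/36 per hour takes 4 hours.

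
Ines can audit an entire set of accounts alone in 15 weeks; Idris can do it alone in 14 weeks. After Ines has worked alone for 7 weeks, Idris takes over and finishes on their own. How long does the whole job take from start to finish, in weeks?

217/15 weeks

In 7 weeks Ines does 7/15 of the job, leaving 8/15.
Idris works at 1/14 per week, so finishing takes 8/15 ÷ 1/14 = 112/15 weeks.
Total time = 7 + 112/15 = 217/15 weeks.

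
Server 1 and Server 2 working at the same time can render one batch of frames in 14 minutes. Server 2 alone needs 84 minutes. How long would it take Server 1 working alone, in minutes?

84/5 minutes

Combined rate is 1/14 per minute.
Known contribution: 1/84 per minute.
So Server 1's rate is 1/14 − 1/84 = 5/84, meaning 84/5 minutes alone.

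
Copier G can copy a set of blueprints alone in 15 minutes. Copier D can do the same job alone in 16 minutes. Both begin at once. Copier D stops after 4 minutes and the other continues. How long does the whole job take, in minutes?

45/4 minutes

In the first 4 minutes the combined rate is 31/240, so 31/60 of the job is done, leaving 29/60.
After Copier D leaves the rate is 1/15 per minute; the remaining 29/60 takes 29/4 minutes.
Total = 4 + 29/4 = 45/4 minutes.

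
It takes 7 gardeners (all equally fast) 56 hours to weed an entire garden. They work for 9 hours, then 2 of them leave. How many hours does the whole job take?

374/5 hours

One gardener does 1/392 of the job per hour.
After 9 hours with 7 gardeners, 9/56 is done (47/56 left).
With 5 gardeners the rate is 5/392, so the rest takes 47/56 ÷ 5/392 = 329/5 hours.
Total = 9 + 329/5 = 374/5 hours.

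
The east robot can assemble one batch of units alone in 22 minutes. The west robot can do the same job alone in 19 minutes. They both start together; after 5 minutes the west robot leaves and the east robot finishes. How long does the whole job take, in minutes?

308/19 minutes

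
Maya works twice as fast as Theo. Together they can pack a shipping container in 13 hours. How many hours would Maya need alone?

39/2 hours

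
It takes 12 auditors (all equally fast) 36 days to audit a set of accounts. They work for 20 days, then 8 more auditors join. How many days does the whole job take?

One auditor does 1/432 of the job per day.
After 20 days with 12 auditors, 5/9 is done (4/9 left).
With 20 auditors the rate is 20/432 = 5/108, so the rest takes 4/9 ÷ 5/108 = 48/5 days.
Total = 20 + 48/5 = 148/5 days.

148/5 days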